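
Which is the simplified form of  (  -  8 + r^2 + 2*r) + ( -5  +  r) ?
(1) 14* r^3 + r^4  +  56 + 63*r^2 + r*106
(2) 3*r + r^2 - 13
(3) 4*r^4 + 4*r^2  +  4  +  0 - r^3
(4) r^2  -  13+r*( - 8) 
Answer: 2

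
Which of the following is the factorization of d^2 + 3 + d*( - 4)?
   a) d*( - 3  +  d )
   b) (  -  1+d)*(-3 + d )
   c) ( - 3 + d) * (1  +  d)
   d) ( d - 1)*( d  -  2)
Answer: b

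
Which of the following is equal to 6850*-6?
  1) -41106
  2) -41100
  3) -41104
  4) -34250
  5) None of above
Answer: 2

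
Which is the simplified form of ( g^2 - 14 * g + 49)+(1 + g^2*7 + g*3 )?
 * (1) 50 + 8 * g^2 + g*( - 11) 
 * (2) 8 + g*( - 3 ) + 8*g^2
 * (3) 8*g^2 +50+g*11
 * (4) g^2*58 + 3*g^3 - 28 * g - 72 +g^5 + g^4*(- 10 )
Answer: 1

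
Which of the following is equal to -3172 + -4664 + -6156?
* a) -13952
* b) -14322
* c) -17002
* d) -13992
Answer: d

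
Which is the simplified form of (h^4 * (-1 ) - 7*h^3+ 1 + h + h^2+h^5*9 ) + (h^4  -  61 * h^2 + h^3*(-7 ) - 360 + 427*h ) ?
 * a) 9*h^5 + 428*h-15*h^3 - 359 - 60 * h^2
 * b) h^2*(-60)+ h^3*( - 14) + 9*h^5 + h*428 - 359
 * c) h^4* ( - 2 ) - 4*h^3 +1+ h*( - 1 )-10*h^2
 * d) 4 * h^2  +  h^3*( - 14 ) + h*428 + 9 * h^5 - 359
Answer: b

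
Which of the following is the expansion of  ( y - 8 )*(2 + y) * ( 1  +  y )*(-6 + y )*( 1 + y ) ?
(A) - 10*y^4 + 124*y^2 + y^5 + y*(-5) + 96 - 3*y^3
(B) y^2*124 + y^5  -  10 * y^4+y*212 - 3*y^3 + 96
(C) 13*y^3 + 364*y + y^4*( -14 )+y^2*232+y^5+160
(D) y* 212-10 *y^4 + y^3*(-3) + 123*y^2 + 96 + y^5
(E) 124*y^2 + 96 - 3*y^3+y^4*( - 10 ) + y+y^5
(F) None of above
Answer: B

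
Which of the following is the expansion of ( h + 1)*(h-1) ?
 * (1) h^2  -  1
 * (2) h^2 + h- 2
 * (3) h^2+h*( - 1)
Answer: 1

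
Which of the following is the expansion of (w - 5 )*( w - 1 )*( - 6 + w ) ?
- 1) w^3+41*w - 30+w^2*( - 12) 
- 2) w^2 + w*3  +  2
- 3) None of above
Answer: 1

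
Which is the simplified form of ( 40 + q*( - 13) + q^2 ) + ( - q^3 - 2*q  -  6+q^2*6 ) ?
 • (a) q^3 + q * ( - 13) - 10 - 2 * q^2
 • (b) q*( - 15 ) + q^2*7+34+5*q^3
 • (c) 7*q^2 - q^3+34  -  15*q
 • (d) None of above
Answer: c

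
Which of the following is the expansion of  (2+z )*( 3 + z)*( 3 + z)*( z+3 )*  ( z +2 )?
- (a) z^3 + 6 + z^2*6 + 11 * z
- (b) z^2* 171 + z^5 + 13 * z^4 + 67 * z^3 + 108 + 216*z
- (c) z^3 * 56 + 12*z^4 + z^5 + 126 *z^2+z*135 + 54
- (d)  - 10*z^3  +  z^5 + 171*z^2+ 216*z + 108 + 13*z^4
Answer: b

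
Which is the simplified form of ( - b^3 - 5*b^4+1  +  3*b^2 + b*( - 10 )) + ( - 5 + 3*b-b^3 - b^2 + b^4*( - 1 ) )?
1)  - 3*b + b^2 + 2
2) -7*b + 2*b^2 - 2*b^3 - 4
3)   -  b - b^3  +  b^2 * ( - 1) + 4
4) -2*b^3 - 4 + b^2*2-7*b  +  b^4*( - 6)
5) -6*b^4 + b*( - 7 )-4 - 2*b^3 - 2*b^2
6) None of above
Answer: 4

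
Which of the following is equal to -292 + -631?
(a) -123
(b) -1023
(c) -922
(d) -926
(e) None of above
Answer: e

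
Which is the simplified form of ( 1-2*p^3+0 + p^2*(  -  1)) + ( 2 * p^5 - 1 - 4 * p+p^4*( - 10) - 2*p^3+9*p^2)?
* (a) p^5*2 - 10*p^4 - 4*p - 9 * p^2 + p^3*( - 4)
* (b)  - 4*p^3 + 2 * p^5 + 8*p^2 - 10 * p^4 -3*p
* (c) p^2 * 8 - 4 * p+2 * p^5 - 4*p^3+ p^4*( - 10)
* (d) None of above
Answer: c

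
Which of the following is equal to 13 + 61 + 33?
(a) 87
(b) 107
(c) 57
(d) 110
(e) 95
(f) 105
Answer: b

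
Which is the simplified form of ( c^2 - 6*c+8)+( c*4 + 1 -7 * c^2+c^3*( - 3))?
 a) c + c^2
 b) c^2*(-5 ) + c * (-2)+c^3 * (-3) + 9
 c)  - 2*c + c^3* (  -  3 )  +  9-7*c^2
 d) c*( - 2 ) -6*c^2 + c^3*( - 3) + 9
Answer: d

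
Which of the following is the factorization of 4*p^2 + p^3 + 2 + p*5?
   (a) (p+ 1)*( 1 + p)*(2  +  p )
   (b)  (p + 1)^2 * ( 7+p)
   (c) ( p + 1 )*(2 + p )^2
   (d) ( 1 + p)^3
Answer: a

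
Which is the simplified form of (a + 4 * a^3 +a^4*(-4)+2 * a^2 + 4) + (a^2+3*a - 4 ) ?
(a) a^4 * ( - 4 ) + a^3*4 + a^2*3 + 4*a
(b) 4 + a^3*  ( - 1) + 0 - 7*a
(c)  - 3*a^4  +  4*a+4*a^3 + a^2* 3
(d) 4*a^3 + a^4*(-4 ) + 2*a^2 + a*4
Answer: a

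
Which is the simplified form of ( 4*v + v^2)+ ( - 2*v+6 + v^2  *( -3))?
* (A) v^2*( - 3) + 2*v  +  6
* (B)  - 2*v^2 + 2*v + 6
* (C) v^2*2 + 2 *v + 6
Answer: B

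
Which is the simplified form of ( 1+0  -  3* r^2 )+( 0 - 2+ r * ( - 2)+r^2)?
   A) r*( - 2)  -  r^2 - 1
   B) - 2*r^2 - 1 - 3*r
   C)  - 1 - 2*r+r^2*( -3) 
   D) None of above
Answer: D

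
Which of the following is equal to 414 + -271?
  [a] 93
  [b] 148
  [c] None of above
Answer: c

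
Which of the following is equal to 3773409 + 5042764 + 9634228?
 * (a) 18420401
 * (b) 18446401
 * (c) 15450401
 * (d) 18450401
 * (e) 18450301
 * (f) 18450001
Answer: d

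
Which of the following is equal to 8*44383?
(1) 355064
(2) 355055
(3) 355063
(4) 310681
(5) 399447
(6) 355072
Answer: 1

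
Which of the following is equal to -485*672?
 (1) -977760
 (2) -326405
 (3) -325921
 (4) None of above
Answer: 4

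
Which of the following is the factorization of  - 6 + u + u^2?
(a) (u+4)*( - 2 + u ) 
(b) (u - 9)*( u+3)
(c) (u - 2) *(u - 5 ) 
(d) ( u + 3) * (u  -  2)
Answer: d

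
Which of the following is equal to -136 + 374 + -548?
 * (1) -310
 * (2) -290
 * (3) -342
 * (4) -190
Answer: 1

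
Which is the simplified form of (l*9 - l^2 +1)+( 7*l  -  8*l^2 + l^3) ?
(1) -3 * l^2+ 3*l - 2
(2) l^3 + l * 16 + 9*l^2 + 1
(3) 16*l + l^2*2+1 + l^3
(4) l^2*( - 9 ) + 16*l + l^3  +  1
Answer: 4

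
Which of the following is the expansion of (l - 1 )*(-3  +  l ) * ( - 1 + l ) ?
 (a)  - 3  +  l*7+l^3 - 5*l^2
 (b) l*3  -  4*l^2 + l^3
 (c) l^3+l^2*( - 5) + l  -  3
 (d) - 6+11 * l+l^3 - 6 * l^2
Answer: a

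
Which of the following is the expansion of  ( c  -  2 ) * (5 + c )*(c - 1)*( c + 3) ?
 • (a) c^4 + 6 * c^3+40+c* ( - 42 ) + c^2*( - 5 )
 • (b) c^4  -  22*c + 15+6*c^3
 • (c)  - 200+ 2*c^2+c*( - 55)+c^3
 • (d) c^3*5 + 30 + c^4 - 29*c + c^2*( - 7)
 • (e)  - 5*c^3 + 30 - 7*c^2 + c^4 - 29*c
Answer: d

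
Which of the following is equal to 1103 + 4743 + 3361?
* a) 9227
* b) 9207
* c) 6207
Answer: b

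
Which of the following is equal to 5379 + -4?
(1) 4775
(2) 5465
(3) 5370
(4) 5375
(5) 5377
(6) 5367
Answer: 4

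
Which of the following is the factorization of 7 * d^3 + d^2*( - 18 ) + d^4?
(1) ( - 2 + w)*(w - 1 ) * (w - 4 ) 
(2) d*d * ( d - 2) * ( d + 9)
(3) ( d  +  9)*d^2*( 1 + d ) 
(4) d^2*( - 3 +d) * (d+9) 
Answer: 2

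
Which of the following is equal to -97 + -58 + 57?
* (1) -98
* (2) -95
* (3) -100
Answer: 1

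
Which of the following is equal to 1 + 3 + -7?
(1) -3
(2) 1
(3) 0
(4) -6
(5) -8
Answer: 1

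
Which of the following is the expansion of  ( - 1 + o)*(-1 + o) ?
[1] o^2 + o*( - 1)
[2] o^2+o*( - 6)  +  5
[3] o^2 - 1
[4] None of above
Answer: 4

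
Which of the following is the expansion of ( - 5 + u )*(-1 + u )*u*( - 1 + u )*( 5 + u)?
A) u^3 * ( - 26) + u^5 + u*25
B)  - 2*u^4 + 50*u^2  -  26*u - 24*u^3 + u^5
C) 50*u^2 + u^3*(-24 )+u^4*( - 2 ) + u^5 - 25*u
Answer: C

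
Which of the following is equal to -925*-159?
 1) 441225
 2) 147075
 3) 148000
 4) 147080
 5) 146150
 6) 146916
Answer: 2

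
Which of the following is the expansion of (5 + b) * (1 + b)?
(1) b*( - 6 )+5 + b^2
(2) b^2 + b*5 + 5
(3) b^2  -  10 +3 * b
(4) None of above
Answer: 4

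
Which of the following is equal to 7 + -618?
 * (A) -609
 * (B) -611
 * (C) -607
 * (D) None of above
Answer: B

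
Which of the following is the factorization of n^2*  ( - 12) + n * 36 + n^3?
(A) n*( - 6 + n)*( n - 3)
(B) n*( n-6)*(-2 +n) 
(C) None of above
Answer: C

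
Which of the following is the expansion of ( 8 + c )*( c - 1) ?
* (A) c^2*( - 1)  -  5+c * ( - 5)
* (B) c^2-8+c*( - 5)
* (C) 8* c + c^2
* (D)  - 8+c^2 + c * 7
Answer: D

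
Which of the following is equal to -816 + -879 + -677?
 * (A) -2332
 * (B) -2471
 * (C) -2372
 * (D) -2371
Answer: C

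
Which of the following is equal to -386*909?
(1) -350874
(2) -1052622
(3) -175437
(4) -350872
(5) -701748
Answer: 1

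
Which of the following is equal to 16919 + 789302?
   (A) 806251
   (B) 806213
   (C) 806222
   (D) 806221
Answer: D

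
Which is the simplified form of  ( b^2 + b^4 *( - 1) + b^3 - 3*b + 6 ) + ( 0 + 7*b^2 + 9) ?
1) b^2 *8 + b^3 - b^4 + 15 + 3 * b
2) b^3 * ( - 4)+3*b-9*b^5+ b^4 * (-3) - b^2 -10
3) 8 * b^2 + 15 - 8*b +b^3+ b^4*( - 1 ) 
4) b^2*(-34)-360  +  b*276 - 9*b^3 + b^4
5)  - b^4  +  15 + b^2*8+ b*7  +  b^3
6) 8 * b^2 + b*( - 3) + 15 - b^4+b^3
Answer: 6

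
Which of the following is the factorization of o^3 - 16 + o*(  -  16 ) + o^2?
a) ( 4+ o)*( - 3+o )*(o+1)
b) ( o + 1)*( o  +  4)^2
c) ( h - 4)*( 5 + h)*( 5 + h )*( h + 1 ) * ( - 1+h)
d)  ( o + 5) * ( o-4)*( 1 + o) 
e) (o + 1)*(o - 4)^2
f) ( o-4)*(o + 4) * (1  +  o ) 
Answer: f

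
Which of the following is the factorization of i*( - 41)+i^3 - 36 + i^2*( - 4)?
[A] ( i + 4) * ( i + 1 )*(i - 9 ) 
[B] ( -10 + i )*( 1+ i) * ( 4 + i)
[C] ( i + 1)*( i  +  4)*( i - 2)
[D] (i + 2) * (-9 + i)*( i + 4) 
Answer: A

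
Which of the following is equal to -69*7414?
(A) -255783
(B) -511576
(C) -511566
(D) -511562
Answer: C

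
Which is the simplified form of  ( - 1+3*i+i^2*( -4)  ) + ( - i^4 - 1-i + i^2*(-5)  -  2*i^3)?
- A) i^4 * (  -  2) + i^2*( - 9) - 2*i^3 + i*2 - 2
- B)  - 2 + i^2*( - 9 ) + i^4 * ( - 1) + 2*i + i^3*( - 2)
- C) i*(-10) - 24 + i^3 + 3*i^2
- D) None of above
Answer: B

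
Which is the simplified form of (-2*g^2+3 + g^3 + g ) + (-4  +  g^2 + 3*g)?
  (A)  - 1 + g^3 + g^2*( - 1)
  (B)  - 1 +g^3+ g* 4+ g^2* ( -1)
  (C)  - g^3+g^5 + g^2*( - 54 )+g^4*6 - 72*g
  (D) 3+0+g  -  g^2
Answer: B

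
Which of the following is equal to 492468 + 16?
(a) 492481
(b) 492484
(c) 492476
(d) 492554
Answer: b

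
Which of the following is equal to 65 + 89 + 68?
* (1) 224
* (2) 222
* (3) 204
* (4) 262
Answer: 2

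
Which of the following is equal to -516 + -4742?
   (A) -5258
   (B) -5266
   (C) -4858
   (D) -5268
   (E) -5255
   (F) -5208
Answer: A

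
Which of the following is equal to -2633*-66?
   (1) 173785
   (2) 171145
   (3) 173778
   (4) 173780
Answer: 3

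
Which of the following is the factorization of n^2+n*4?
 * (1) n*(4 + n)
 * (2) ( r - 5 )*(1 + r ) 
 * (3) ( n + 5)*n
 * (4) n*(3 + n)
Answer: 1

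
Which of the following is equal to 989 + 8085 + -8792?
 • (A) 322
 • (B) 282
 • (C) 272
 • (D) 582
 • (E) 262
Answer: B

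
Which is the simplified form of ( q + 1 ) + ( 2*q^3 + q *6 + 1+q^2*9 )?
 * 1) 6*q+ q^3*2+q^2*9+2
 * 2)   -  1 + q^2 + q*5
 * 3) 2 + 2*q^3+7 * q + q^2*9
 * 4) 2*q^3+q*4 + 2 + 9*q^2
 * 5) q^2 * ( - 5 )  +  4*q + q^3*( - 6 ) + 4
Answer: 3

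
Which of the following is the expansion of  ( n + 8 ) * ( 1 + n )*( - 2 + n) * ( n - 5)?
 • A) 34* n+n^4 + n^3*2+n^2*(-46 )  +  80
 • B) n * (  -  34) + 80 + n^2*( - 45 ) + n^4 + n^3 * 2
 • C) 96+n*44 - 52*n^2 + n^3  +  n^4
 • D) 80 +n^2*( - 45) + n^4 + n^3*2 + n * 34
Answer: D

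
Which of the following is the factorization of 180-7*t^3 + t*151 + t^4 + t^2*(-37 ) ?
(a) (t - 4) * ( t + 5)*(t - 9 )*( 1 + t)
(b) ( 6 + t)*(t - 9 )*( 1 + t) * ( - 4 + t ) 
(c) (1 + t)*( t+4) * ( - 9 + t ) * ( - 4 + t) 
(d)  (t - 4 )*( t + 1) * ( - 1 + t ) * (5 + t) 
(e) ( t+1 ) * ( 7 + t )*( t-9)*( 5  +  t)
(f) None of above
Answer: a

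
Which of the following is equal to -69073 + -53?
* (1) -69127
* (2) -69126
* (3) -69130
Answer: 2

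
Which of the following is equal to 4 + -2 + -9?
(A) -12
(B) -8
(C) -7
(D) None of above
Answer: C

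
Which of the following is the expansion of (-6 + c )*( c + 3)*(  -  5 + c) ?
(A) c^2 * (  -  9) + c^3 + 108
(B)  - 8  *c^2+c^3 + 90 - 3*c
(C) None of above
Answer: B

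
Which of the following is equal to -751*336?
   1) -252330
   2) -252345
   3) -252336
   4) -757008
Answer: 3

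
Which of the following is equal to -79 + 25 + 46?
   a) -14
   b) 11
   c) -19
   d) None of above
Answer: d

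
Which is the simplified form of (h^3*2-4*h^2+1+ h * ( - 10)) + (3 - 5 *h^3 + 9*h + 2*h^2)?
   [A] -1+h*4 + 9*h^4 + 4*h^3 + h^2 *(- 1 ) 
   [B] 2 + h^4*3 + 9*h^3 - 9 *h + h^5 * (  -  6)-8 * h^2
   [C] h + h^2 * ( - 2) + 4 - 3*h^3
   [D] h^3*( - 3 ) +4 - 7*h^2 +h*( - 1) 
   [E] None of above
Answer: E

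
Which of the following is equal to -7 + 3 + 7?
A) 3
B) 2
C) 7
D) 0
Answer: A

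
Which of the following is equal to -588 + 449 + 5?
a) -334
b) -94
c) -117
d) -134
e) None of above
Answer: d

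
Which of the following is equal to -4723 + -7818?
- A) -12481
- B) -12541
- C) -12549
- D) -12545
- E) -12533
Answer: B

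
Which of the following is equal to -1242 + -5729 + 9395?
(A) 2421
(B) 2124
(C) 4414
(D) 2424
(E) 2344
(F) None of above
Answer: D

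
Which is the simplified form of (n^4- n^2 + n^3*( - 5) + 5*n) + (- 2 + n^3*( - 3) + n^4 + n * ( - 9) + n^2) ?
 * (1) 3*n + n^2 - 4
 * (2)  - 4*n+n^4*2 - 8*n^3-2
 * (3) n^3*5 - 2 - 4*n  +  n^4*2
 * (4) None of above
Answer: 2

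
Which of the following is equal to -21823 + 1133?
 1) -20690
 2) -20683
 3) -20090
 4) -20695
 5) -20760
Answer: 1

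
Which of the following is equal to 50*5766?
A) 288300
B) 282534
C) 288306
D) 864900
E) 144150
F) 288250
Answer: A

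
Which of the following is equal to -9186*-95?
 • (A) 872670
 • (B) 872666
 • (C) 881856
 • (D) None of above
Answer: A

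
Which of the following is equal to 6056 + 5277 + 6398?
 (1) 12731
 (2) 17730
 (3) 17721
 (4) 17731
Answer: 4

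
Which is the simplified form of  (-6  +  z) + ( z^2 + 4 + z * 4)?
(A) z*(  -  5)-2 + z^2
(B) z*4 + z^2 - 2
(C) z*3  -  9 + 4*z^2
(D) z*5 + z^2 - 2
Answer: D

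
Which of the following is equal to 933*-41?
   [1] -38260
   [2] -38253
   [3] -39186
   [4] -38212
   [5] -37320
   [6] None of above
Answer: 2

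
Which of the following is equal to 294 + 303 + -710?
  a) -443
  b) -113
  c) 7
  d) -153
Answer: b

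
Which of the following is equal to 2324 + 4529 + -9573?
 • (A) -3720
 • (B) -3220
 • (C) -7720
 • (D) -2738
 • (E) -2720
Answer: E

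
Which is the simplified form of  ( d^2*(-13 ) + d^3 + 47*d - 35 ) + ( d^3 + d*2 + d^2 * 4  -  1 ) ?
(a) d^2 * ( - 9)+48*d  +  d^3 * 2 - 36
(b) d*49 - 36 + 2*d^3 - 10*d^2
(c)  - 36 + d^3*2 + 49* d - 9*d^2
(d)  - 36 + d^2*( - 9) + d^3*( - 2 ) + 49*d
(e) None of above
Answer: c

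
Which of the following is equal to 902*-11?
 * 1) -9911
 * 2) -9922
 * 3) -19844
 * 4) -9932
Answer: 2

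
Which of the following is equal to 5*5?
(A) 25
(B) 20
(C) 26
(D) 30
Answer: A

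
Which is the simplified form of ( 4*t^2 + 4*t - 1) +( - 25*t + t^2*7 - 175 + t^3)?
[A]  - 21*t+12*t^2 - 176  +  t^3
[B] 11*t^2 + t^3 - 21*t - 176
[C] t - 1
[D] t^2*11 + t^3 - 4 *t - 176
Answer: B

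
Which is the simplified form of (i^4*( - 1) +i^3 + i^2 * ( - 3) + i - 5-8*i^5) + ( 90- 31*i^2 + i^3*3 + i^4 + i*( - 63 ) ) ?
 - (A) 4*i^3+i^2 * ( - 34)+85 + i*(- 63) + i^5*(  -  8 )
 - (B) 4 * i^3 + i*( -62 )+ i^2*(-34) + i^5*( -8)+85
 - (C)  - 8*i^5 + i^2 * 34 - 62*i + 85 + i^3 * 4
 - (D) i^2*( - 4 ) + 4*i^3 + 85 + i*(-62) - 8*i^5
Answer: B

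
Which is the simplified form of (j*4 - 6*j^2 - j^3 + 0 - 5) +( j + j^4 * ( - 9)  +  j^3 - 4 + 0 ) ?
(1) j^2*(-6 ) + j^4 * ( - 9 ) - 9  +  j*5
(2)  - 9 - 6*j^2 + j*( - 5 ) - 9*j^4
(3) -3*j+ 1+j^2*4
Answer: 1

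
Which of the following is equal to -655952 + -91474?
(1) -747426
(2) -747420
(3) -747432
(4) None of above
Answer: 1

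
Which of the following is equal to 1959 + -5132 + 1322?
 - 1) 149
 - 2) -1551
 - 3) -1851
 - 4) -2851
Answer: 3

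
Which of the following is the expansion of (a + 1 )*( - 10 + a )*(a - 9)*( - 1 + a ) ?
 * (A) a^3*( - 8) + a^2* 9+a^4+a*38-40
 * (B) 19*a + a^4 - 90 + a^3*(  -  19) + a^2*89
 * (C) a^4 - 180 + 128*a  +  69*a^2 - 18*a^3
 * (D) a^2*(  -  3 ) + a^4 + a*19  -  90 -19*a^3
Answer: B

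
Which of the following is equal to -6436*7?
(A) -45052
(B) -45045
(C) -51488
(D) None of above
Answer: A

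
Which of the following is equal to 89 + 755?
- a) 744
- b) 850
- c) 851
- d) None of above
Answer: d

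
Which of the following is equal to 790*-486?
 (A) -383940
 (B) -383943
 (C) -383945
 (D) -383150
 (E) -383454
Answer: A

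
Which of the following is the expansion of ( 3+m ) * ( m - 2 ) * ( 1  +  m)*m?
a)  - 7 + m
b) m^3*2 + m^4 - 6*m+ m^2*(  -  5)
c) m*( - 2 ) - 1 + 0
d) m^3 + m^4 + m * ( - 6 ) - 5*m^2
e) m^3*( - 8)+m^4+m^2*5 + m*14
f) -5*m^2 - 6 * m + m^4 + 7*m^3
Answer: b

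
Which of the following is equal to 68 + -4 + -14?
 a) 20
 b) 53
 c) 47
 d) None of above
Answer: d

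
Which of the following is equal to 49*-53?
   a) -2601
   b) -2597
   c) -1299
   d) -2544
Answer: b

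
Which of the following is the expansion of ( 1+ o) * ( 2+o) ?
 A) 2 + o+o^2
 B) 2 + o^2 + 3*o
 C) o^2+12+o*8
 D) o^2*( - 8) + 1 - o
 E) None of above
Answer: B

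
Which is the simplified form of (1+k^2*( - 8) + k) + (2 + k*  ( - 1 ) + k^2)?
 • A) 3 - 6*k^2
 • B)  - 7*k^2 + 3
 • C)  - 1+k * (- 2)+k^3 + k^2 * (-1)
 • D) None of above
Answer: B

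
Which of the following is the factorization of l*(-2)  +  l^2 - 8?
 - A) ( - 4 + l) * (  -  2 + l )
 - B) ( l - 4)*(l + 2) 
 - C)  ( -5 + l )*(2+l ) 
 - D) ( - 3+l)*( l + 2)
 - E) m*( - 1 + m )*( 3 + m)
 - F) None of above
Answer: B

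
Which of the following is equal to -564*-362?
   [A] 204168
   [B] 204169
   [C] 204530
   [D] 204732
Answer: A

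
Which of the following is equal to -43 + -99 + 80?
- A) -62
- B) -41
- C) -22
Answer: A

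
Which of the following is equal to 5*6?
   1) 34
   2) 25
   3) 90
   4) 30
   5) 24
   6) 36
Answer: 4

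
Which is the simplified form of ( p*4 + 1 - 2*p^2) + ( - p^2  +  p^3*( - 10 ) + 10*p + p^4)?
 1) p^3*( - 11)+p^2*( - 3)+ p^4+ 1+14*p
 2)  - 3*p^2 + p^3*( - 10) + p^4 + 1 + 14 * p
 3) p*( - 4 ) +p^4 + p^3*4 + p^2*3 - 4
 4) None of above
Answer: 2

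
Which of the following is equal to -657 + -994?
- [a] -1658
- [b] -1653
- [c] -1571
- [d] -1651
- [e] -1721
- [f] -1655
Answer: d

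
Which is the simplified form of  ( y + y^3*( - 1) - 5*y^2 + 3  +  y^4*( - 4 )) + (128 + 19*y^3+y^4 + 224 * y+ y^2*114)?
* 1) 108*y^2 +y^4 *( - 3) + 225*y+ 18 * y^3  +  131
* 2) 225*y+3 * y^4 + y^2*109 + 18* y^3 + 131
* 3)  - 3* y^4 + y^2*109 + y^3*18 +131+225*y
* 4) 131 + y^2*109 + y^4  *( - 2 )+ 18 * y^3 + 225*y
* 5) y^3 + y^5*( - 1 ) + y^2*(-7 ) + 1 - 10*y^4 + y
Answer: 3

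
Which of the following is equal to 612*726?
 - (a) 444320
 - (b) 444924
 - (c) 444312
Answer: c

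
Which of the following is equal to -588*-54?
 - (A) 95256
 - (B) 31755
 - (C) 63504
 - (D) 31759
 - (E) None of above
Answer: E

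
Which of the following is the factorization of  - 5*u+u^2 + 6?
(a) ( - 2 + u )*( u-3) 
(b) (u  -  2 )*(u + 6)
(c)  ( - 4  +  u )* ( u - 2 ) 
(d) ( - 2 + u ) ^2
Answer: a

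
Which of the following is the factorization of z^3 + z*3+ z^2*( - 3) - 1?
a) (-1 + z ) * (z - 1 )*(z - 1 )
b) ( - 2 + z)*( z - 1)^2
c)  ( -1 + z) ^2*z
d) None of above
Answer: a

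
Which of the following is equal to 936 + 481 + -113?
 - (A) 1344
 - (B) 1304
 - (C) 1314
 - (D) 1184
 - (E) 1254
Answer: B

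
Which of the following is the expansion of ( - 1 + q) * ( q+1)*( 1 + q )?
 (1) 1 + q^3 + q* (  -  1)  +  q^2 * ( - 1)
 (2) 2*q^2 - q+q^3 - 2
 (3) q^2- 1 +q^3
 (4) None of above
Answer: 4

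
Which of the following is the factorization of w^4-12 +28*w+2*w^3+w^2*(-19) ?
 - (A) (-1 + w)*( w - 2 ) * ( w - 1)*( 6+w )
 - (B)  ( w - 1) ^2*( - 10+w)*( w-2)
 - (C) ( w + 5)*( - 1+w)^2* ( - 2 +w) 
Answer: A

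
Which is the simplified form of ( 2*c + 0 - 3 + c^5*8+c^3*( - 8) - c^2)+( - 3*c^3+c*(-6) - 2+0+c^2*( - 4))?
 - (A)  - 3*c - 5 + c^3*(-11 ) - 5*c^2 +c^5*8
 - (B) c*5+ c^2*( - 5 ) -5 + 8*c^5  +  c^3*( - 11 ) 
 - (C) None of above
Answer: C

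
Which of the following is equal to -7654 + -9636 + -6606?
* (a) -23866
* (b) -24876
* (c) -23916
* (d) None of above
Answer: d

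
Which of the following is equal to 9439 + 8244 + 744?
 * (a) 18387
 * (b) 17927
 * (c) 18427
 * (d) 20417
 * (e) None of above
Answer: c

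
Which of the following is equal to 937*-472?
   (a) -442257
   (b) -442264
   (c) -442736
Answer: b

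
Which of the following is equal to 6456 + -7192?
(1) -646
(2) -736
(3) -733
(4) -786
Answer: 2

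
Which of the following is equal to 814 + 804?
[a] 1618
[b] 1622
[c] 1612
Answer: a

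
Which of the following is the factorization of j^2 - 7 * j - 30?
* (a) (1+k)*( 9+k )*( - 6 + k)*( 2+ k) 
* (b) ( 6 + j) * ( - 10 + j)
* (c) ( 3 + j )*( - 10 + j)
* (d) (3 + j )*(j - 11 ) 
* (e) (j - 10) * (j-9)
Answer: c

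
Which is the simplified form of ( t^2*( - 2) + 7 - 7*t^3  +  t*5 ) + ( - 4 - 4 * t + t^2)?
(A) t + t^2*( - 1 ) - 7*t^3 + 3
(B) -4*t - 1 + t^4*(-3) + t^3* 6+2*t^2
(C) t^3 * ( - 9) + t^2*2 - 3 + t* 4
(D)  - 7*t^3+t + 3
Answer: A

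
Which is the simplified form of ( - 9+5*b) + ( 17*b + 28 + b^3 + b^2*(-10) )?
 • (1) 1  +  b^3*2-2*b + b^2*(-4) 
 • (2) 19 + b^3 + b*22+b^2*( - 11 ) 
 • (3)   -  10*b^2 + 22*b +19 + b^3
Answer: 3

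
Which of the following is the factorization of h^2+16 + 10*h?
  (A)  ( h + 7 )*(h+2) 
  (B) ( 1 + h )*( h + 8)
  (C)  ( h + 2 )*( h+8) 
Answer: C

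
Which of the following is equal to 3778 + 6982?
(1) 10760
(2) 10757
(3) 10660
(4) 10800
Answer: 1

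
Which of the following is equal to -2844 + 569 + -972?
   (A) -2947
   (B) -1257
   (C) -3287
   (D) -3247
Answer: D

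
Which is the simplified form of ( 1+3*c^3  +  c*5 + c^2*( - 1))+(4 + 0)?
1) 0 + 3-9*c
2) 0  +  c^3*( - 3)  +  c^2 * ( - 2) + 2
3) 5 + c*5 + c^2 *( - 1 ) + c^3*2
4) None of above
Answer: 4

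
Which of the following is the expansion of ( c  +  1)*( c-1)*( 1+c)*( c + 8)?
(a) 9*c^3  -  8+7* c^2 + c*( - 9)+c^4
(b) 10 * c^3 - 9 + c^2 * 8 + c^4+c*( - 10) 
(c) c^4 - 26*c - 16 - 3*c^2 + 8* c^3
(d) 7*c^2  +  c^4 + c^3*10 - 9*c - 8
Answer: a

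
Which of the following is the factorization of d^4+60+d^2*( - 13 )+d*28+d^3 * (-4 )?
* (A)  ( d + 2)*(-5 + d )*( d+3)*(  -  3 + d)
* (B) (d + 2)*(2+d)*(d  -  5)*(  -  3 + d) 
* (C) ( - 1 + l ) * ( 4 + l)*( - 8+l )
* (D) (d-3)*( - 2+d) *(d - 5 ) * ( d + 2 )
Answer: B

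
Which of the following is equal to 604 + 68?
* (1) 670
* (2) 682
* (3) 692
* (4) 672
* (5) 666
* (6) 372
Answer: 4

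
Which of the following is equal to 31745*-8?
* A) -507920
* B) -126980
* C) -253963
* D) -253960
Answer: D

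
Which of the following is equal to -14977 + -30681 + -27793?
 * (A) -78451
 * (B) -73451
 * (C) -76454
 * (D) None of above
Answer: B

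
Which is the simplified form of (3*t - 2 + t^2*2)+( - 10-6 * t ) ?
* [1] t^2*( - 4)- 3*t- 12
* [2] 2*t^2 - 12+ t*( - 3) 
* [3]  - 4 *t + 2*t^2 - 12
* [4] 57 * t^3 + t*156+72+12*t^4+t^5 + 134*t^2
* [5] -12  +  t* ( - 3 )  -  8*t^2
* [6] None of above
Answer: 2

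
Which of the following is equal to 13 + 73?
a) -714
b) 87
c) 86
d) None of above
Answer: c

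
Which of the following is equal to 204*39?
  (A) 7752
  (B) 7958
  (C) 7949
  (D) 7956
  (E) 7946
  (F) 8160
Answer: D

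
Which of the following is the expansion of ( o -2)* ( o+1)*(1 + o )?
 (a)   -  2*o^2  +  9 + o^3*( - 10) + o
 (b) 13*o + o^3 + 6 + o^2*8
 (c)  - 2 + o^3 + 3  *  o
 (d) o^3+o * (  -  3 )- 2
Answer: d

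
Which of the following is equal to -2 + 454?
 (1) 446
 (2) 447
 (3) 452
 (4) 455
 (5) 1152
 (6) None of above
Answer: 3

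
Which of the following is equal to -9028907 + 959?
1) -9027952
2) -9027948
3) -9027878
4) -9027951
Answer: 2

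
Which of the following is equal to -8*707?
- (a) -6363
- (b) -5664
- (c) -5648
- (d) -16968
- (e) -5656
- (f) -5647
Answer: e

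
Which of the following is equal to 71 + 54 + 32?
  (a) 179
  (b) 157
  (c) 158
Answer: b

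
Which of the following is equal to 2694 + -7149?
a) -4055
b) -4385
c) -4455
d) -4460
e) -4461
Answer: c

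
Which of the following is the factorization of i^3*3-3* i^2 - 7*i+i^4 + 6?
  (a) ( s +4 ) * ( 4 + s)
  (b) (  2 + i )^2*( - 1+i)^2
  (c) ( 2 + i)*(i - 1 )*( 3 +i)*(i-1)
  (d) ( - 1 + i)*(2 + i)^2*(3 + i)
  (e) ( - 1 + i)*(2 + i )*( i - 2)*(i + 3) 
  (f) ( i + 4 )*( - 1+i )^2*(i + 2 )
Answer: c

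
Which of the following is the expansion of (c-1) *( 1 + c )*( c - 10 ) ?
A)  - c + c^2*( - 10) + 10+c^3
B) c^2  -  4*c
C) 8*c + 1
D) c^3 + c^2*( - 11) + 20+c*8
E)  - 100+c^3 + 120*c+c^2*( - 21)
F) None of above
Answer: A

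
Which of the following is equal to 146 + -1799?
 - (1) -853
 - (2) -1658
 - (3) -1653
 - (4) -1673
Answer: 3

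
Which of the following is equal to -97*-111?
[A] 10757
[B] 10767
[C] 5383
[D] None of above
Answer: B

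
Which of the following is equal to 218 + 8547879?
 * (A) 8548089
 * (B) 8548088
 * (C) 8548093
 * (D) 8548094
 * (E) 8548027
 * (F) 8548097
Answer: F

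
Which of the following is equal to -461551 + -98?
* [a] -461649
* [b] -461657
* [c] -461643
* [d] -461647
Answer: a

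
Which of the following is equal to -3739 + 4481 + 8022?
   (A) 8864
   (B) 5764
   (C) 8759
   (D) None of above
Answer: D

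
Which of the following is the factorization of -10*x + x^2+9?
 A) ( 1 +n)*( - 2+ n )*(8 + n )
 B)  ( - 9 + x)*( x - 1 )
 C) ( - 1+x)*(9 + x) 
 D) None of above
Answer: B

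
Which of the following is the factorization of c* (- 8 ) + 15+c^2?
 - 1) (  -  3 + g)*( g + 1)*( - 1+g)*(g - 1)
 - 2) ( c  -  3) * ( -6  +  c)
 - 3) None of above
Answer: 3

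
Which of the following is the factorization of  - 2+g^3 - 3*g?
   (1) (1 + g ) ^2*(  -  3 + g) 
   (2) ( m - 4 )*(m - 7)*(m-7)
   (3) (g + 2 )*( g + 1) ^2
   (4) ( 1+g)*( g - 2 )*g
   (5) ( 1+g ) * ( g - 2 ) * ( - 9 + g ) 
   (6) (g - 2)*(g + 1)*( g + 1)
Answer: 6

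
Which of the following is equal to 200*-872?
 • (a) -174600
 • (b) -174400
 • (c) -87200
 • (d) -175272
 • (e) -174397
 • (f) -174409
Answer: b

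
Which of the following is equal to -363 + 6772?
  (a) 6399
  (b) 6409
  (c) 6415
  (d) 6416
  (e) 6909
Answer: b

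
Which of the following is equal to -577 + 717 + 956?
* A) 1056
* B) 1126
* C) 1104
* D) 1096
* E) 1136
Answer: D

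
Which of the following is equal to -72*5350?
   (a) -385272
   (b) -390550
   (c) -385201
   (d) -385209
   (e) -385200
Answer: e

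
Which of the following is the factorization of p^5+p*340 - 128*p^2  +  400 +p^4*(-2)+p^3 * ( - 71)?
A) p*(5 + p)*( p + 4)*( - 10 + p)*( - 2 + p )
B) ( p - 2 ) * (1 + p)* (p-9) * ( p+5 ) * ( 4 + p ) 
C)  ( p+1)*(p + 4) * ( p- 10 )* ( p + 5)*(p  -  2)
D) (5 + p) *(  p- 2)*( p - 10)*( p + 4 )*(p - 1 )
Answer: C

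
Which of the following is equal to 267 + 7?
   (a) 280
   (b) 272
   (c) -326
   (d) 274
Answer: d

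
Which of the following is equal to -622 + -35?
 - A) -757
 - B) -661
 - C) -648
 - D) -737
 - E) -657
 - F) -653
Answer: E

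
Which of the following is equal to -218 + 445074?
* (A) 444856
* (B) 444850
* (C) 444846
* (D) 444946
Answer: A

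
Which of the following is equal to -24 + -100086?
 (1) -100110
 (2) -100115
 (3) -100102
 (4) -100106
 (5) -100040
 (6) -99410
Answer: 1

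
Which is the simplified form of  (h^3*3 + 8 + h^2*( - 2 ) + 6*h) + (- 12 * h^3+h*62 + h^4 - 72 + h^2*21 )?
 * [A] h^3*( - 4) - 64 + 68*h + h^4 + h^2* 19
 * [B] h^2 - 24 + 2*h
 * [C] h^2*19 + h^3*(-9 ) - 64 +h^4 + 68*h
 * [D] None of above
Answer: C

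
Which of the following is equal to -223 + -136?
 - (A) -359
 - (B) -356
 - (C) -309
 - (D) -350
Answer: A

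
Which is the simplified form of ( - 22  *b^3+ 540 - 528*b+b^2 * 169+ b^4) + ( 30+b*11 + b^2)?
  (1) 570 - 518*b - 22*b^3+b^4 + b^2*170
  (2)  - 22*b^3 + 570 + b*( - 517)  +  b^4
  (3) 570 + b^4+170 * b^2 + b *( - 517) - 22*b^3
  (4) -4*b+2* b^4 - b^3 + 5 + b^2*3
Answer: 3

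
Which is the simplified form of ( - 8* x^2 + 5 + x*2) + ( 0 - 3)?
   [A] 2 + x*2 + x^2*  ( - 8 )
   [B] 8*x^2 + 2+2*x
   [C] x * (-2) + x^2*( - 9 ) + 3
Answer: A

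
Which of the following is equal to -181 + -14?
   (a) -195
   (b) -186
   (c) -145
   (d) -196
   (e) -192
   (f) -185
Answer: a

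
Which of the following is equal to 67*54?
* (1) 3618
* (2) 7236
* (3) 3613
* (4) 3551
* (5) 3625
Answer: 1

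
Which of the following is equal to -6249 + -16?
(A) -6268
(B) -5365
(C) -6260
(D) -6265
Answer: D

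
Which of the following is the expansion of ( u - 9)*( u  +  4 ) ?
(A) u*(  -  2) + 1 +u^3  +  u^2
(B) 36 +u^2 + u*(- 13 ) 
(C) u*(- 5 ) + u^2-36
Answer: C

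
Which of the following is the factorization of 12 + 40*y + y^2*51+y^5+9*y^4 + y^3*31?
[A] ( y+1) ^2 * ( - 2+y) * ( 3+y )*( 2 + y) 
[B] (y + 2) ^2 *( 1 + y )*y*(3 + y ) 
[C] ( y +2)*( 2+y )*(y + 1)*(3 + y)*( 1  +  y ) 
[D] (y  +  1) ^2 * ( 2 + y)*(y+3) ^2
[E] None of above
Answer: C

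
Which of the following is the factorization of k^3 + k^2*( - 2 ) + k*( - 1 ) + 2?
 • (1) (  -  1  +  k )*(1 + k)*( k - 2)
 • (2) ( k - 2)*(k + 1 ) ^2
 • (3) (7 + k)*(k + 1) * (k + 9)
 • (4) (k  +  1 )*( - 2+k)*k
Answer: 1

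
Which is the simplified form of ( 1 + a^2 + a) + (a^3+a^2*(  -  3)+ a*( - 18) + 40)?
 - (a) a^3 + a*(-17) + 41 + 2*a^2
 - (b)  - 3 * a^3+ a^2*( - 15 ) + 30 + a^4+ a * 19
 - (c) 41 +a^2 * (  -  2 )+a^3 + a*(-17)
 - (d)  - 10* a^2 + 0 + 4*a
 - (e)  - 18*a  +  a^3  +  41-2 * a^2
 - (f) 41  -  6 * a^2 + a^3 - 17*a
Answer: c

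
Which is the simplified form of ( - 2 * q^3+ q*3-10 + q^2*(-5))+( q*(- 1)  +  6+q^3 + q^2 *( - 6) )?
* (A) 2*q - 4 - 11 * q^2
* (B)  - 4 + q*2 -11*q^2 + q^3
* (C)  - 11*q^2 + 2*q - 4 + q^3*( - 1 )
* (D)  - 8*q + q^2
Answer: C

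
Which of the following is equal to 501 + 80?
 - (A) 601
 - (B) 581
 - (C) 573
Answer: B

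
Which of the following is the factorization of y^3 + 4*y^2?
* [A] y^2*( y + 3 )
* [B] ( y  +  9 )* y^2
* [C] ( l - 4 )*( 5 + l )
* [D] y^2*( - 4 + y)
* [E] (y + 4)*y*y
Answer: E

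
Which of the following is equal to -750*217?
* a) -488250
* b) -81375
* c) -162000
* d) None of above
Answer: d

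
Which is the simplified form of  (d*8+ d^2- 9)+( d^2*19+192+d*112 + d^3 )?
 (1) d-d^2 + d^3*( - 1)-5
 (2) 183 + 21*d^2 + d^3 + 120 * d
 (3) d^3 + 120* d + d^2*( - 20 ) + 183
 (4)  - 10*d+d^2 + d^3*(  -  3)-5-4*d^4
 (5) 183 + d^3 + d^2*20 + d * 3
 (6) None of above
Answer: 6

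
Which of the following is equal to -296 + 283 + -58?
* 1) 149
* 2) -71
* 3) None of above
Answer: 2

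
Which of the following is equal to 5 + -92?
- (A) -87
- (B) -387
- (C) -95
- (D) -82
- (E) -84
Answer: A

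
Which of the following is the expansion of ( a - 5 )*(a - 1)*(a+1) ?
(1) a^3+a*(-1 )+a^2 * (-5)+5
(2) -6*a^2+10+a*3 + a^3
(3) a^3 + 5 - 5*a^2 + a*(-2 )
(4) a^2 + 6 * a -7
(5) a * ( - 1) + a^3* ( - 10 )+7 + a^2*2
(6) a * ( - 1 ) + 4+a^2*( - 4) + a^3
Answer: 1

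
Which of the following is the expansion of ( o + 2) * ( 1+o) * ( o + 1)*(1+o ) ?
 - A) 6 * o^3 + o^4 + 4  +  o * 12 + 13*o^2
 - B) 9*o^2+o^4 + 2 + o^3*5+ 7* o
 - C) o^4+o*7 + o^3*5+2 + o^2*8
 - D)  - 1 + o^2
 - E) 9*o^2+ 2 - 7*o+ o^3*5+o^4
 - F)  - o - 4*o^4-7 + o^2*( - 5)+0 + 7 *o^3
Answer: B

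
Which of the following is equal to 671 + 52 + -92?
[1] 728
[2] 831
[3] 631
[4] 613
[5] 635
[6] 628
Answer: 3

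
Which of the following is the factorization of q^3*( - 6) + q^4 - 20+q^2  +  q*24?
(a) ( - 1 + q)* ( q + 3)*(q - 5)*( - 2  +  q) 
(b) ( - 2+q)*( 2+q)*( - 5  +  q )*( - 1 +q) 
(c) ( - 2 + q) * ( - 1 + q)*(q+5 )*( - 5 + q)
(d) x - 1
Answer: b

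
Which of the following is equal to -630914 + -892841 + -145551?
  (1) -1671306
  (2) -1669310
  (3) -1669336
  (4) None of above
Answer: 4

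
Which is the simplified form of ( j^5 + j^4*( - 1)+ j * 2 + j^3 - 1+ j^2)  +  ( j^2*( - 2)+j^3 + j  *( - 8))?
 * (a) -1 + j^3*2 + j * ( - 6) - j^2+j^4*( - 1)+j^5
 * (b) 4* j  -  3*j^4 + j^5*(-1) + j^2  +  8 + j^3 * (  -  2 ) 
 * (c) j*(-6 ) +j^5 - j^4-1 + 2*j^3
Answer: a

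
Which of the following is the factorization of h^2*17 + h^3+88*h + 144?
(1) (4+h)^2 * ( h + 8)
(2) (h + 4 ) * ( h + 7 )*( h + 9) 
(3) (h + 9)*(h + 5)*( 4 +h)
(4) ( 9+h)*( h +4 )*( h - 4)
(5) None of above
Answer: 5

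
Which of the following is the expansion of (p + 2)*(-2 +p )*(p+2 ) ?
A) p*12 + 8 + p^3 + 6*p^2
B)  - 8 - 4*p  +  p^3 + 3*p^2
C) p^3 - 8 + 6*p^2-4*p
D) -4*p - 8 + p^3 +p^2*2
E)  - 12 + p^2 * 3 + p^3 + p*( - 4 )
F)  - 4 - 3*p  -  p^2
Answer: D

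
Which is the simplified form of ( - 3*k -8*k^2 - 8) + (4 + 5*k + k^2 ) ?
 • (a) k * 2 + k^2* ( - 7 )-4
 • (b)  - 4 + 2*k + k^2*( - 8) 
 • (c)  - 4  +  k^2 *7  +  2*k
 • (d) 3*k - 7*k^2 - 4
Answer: a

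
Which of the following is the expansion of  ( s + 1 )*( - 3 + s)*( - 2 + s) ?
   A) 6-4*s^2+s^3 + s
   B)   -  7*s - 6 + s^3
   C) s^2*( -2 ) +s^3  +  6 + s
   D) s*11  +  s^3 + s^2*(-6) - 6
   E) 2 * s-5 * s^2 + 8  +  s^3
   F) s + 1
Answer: A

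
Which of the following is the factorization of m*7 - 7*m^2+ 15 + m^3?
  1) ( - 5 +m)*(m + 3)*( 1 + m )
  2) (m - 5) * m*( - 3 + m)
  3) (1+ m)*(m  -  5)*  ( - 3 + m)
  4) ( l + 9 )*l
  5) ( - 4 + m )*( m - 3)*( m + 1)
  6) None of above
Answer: 3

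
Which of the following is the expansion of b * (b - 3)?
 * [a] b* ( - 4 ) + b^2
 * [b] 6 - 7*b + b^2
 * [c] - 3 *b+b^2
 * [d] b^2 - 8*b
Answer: c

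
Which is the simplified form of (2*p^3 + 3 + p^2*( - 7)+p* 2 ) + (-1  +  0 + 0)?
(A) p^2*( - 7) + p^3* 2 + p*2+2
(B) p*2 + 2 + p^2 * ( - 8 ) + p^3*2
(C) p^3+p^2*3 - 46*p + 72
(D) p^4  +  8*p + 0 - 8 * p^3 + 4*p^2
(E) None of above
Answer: A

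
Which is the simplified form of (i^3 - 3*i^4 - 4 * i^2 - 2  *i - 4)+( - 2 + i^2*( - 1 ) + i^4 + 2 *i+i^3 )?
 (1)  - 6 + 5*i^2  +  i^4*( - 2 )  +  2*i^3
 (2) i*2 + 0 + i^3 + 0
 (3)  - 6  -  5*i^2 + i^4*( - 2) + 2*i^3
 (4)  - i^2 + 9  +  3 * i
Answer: 3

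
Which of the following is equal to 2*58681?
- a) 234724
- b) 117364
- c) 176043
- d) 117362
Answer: d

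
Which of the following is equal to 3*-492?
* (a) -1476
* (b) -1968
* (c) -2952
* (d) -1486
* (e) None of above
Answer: a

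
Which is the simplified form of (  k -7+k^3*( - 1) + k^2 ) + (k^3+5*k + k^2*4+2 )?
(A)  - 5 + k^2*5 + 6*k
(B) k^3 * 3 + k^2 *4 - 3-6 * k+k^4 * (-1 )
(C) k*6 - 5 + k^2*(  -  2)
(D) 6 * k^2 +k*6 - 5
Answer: A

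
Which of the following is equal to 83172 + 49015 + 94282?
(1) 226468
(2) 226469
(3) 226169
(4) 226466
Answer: 2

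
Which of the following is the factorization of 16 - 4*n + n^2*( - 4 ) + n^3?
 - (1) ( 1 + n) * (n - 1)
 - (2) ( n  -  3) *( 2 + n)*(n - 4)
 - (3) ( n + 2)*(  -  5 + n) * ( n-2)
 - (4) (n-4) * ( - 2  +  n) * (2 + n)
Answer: 4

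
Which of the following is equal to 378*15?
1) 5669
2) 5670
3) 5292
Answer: 2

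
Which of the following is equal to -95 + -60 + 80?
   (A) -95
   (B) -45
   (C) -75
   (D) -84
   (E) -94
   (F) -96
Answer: C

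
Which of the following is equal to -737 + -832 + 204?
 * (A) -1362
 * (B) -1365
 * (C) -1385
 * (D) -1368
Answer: B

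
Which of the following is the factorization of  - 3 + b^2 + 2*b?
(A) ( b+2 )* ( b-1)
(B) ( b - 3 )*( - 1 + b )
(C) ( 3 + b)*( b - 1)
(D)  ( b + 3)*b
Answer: C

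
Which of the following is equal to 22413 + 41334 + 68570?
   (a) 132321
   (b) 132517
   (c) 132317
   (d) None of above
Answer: c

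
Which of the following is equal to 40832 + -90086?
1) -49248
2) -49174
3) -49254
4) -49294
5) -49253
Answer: 3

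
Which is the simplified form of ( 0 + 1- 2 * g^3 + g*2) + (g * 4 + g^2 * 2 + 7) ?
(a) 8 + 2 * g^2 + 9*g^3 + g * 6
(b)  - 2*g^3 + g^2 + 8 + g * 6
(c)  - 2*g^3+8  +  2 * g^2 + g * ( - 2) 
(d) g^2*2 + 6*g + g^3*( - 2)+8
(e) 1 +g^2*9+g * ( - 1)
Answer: d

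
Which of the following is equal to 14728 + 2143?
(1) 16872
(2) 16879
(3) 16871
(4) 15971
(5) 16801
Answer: 3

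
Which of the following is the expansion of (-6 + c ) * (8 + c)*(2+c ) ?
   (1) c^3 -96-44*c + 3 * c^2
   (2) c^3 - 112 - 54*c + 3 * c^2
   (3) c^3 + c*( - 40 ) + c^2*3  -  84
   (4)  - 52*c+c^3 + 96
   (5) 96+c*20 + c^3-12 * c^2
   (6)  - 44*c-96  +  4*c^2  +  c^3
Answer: 6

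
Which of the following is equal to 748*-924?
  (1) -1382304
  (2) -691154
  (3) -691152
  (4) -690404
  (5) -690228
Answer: 3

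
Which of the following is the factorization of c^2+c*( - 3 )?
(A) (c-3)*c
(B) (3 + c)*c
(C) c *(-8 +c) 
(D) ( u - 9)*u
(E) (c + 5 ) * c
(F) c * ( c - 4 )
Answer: A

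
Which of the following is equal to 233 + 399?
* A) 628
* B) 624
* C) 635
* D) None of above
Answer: D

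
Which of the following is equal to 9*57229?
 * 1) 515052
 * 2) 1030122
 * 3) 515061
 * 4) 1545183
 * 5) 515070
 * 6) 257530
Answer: 3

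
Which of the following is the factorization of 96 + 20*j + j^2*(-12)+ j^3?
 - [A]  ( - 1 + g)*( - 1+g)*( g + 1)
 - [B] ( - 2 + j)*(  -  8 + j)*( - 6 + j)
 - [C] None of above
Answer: C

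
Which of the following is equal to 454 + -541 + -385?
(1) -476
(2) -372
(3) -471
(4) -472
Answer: 4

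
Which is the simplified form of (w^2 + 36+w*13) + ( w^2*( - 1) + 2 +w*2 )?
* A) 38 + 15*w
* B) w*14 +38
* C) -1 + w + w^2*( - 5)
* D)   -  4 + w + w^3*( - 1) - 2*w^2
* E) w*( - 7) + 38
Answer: A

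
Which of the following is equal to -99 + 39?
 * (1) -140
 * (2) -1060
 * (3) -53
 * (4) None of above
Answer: 4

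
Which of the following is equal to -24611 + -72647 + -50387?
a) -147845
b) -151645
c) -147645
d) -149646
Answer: c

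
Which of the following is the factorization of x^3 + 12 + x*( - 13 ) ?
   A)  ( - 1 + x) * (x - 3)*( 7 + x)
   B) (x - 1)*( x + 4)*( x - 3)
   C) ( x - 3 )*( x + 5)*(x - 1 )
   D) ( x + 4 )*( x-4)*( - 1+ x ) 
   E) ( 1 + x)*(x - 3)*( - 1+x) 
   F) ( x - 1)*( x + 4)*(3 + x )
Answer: B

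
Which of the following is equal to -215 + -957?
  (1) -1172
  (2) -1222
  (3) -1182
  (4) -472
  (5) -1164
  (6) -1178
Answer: 1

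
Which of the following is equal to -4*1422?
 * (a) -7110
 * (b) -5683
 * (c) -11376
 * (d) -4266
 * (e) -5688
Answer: e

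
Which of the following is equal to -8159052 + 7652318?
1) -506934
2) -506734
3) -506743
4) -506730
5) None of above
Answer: 2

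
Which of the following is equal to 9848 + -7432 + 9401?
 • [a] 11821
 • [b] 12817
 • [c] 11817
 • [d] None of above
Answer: c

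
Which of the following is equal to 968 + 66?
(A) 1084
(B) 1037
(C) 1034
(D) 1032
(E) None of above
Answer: C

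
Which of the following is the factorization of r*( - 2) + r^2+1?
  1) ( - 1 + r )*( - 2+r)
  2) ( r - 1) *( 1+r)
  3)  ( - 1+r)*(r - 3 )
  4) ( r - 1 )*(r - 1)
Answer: 4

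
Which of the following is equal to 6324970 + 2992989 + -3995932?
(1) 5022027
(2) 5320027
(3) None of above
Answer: 3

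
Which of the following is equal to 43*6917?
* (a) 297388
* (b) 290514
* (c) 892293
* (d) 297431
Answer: d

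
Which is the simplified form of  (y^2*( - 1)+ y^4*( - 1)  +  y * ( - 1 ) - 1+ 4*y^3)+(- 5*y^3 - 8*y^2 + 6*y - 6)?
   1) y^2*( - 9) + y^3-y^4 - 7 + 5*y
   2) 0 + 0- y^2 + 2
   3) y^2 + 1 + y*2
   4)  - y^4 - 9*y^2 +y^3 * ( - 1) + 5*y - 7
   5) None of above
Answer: 4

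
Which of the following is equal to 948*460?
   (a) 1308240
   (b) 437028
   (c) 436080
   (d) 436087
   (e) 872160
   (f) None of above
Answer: c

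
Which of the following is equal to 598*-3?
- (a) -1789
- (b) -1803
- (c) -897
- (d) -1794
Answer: d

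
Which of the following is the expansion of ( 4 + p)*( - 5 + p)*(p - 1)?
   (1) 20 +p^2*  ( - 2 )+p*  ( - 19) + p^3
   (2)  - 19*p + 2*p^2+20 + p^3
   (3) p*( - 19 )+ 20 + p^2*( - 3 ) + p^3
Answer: 1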